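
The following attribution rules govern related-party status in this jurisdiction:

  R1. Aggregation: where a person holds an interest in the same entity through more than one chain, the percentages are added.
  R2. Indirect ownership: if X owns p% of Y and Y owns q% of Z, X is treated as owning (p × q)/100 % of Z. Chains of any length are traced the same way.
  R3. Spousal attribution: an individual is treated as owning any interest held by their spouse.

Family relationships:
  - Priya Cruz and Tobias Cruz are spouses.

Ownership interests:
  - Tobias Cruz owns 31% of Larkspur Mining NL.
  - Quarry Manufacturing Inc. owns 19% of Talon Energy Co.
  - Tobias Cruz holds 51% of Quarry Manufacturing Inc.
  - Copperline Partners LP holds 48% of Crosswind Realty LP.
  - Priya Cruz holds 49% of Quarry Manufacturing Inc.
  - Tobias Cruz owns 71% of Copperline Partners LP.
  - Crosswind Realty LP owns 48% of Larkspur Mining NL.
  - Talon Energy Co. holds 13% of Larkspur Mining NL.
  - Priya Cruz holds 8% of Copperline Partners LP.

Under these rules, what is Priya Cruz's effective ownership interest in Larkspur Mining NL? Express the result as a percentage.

By spousal attribution (R3), Priya Cruz is treated as also owning Tobias Cruz's interest in Quarry Manufacturing Inc, giving 49% + 51% = 100%.
By spousal attribution (R3), Priya Cruz is treated as also owning Tobias Cruz's interest in Copperline Partners LP, giving 8% + 71% = 79%.
By spousal attribution (R3), Priya Cruz is treated as owning Tobias Cruz's 31% interest in Larkspur Mining NL.
Chain via Quarry Manufacturing Inc. → Talon Energy Co. (R2): 100% × 19% × 13% = 2.47% of Larkspur Mining NL.
Chain via Copperline Partners LP → Crosswind Realty LP (R2): 79% × 48% × 48% = 18.2016% of Larkspur Mining NL.
Direct interest in Larkspur Mining NL: 31%.
Aggregating (R1): 2.47% + 18.2016% + 31% = 51.6716%.

51.6716%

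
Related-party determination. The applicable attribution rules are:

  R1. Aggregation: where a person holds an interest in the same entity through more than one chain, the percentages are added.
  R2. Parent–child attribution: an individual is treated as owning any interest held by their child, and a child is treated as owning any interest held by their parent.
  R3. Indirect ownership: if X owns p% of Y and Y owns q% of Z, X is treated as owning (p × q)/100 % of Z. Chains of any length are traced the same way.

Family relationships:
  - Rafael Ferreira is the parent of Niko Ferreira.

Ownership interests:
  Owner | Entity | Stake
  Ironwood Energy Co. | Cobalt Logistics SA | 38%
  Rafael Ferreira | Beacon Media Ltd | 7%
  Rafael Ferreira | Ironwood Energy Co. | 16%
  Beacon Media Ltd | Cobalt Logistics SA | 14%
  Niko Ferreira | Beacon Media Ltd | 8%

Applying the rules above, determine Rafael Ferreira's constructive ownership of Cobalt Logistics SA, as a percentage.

By parent–child attribution (R2), Rafael Ferreira is treated as also owning Niko Ferreira's interest in Beacon Media Ltd, giving 7% + 8% = 15%.
Chain via Beacon Media Ltd (R3): 15% × 14% = 2.1% of Cobalt Logistics SA.
Chain via Ironwood Energy Co. (R3): 16% × 38% = 6.08% of Cobalt Logistics SA.
Aggregating (R1): 2.1% + 6.08% = 8.18%.

8.18%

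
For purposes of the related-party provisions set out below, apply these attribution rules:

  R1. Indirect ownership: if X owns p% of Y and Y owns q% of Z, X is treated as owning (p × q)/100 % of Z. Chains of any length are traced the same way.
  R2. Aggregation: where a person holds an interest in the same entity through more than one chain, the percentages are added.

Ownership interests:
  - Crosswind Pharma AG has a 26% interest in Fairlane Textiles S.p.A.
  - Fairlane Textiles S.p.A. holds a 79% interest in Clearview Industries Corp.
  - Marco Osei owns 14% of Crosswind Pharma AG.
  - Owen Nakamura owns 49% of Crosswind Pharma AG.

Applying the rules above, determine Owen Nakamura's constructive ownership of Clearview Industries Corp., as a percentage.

Chain via Crosswind Pharma AG → Fairlane Textiles S.p.A. (R1): 49% × 26% × 79% = 10.0646% of Clearview Industries Corp.

10.0646%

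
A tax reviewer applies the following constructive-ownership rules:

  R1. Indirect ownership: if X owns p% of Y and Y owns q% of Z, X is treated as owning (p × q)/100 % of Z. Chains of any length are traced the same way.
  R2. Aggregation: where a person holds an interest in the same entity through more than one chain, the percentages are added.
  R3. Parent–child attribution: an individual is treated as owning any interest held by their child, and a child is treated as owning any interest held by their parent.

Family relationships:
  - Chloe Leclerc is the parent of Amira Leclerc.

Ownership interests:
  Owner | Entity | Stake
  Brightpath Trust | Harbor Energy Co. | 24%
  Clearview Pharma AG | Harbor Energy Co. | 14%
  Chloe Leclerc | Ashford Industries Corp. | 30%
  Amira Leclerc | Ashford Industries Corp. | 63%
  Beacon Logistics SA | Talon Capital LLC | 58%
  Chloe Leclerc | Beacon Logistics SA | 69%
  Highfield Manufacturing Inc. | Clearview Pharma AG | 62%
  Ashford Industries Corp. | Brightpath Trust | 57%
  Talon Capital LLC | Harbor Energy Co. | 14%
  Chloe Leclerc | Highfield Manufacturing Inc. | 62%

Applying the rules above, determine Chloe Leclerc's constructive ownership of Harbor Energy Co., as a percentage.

23.7068%

By parent–child attribution (R3), Chloe Leclerc is treated as also owning Amira Leclerc's interest in Ashford Industries Corp, giving 30% + 63% = 93%.
Chain via Ashford Industries Corp. → Brightpath Trust (R1): 93% × 57% × 24% = 12.7224% of Harbor Energy Co.
Chain via Highfield Manufacturing Inc. → Clearview Pharma AG (R1): 62% × 62% × 14% = 5.3816% of Harbor Energy Co.
Chain via Beacon Logistics SA → Talon Capital LLC (R1): 69% × 58% × 14% = 5.6028% of Harbor Energy Co.
Aggregating (R2): 12.7224% + 5.3816% + 5.6028% = 23.7068%.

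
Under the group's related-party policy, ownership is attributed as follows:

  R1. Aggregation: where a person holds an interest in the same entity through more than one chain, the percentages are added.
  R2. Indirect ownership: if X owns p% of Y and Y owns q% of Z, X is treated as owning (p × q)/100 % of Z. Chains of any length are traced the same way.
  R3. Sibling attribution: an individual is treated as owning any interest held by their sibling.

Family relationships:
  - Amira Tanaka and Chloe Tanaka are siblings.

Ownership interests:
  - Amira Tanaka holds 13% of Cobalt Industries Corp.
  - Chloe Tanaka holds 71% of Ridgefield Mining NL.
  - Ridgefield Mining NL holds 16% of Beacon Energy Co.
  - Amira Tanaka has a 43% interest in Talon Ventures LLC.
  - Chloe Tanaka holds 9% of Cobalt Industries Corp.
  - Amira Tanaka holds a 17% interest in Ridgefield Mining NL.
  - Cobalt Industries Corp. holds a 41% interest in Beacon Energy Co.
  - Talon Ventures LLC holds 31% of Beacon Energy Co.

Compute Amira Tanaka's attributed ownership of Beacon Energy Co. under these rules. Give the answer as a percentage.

36.43%

By sibling attribution (R3), Amira Tanaka is treated as also owning Chloe Tanaka's interest in Ridgefield Mining NL, giving 17% + 71% = 88%.
By sibling attribution (R3), Amira Tanaka is treated as also owning Chloe Tanaka's interest in Cobalt Industries Corp, giving 13% + 9% = 22%.
Chain via Talon Ventures LLC (R2): 43% × 31% = 13.33% of Beacon Energy Co.
Chain via Ridgefield Mining NL (R2): 88% × 16% = 14.08% of Beacon Energy Co.
Chain via Cobalt Industries Corp. (R2): 22% × 41% = 9.02% of Beacon Energy Co.
Aggregating (R1): 13.33% + 14.08% + 9.02% = 36.43%.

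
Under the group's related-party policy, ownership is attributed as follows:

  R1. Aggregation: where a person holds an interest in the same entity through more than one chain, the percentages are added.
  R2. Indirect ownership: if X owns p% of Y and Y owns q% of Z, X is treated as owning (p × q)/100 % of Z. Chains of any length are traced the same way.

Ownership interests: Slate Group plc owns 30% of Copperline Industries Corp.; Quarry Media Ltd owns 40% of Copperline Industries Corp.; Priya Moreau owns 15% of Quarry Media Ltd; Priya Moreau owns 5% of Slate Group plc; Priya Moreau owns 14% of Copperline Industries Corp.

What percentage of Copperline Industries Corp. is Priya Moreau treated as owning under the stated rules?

21.5%

Chain via Quarry Media Ltd (R2): 15% × 40% = 6% of Copperline Industries Corp.
Chain via Slate Group plc (R2): 5% × 30% = 1.5% of Copperline Industries Corp.
Direct interest in Copperline Industries Corp: 14%.
Aggregating (R1): 6% + 1.5% + 14% = 21.5%.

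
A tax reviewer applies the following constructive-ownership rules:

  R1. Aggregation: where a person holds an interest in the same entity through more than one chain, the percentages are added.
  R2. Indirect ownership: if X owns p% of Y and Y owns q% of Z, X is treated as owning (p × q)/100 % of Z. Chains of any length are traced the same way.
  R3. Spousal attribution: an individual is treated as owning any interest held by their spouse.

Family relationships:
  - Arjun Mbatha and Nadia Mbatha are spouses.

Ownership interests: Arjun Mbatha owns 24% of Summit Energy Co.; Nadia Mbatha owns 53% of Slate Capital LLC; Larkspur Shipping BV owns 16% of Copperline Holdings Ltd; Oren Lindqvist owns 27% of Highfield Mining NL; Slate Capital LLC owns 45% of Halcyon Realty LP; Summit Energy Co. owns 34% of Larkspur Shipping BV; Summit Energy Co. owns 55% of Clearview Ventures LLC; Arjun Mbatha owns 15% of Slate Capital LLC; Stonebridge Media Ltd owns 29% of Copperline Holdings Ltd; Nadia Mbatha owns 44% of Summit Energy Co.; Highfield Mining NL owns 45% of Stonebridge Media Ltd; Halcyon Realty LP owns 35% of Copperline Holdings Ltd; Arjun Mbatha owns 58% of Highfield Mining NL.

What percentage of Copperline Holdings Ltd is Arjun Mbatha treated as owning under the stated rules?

21.9782%

By spousal attribution (R3), Arjun Mbatha is treated as also owning Nadia Mbatha's interest in Summit Energy Co, giving 24% + 44% = 68%.
By spousal attribution (R3), Arjun Mbatha is treated as also owning Nadia Mbatha's interest in Slate Capital LLC, giving 15% + 53% = 68%.
Chain via Summit Energy Co. → Larkspur Shipping BV (R2): 68% × 34% × 16% = 3.6992% of Copperline Holdings Ltd.
Chain via Slate Capital LLC → Halcyon Realty LP (R2): 68% × 45% × 35% = 10.71% of Copperline Holdings Ltd.
Chain via Highfield Mining NL → Stonebridge Media Ltd (R2): 58% × 45% × 29% = 7.569% of Copperline Holdings Ltd.
Aggregating (R1): 3.6992% + 10.71% + 7.569% = 21.9782%.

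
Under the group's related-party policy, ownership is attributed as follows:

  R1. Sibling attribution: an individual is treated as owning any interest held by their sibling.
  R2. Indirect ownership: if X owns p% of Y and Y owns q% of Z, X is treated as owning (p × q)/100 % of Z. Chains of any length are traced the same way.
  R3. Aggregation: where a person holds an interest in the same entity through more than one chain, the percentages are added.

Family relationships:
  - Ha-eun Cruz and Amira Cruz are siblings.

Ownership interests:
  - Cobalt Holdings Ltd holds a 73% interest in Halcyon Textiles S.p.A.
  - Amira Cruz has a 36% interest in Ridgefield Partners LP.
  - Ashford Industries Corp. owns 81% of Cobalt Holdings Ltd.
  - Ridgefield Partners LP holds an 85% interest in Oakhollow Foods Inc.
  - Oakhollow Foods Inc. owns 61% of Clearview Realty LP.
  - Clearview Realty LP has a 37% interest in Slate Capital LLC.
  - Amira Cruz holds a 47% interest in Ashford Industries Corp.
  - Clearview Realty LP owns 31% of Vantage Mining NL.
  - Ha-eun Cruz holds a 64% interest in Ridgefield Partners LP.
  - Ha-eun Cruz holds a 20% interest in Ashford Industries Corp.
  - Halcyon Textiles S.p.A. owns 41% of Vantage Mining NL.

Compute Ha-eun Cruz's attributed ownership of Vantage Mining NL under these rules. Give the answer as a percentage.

32.316511%

By sibling attribution (R1), Ha-eun Cruz is treated as also owning Amira Cruz's interest in Ridgefield Partners LP, giving 64% + 36% = 100%.
By sibling attribution (R1), Ha-eun Cruz is treated as also owning Amira Cruz's interest in Ashford Industries Corp, giving 20% + 47% = 67%.
Chain via Ridgefield Partners LP → Oakhollow Foods Inc. → Clearview Realty LP (R2): 100% × 85% × 61% × 31% = 16.0735% of Vantage Mining NL.
Chain via Ashford Industries Corp. → Cobalt Holdings Ltd → Halcyon Textiles S.p.A. (R2): 67% × 81% × 73% × 41% = 16.243011% of Vantage Mining NL.
Aggregating (R3): 16.0735% + 16.243011% = 32.316511%.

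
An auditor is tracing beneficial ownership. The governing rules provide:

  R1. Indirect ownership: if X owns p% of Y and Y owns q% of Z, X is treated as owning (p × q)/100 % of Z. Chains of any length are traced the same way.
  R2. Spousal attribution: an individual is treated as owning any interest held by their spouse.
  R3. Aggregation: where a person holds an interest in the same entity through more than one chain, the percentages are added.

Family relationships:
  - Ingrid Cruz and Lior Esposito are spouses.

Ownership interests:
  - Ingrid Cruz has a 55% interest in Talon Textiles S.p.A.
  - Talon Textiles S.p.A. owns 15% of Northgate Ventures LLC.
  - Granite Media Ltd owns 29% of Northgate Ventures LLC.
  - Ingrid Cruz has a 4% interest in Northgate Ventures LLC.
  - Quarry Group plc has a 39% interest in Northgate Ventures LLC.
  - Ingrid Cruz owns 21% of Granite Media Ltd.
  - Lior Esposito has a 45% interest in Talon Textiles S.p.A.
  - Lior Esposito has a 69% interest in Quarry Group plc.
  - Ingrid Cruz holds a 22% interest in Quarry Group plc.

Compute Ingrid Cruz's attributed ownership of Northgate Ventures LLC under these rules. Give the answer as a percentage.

60.58%

By spousal attribution (R2), Ingrid Cruz is treated as also owning Lior Esposito's interest in Quarry Group plc, giving 22% + 69% = 91%.
By spousal attribution (R2), Ingrid Cruz is treated as also owning Lior Esposito's interest in Talon Textiles S.p.A, giving 55% + 45% = 100%.
Chain via Granite Media Ltd (R1): 21% × 29% = 6.09% of Northgate Ventures LLC.
Chain via Quarry Group plc (R1): 91% × 39% = 35.49% of Northgate Ventures LLC.
Chain via Talon Textiles S.p.A. (R1): 100% × 15% = 15% of Northgate Ventures LLC.
Direct interest in Northgate Ventures LLC: 4%.
Aggregating (R3): 6.09% + 35.49% + 15% + 4% = 60.58%.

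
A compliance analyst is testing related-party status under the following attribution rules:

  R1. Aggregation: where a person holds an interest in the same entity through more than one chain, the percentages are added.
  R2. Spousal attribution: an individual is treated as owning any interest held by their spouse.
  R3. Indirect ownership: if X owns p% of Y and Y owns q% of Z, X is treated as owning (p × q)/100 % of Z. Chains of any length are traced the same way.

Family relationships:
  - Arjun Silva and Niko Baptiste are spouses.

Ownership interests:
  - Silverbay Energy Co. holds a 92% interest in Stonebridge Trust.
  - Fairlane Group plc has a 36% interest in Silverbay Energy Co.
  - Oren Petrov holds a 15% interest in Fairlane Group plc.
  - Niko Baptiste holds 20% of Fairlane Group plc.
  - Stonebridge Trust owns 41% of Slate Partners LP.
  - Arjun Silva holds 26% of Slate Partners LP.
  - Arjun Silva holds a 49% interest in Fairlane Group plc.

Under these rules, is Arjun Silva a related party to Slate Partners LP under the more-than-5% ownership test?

Yes

By spousal attribution (R2), Arjun Silva is treated as also owning Niko Baptiste's interest in Fairlane Group plc, giving 49% + 20% = 69%.
Chain via Fairlane Group plc → Silverbay Energy Co. → Stonebridge Trust (R3): 69% × 36% × 92% × 41% = 9.369648% of Slate Partners LP.
Direct interest in Slate Partners LP: 26%.
Aggregating (R1): 9.369648% + 26% = 35.369648%.
35.369648% exceeds the 5% threshold, so Arjun is a related party to Slate Partners LP.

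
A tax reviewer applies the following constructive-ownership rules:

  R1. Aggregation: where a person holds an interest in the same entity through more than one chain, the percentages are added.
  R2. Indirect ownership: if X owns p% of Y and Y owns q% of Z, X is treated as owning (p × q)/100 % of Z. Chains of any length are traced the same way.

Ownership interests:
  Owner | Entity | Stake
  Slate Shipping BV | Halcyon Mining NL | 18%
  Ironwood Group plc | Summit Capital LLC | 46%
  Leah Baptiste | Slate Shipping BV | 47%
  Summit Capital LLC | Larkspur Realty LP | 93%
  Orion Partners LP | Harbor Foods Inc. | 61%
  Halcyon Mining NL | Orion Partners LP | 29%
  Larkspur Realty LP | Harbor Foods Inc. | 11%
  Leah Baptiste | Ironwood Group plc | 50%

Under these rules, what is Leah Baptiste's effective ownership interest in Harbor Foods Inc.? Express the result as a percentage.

3.849474%

Chain via Slate Shipping BV → Halcyon Mining NL → Orion Partners LP (R2): 47% × 18% × 29% × 61% = 1.496574% of Harbor Foods Inc.
Chain via Ironwood Group plc → Summit Capital LLC → Larkspur Realty LP (R2): 50% × 46% × 93% × 11% = 2.3529% of Harbor Foods Inc.
Aggregating (R1): 1.496574% + 2.3529% = 3.849474%.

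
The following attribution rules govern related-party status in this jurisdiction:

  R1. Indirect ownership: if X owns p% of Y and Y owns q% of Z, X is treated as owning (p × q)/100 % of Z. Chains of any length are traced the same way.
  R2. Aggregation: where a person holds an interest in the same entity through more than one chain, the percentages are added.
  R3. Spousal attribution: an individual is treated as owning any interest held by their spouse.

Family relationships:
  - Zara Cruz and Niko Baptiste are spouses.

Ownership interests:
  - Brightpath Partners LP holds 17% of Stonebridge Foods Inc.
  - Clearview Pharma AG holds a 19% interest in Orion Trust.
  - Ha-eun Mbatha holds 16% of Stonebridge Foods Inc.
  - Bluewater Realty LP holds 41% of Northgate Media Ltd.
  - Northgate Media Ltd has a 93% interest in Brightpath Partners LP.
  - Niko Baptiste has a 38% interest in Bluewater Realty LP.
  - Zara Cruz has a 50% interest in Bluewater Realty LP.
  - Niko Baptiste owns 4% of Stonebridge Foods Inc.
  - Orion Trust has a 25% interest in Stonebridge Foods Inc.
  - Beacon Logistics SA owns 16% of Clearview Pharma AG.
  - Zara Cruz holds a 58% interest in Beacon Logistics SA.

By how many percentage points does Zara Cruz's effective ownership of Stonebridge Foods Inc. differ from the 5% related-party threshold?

5.145048

By spousal attribution (R3), Zara Cruz is treated as also owning Niko Baptiste's interest in Bluewater Realty LP, giving 50% + 38% = 88%.
By spousal attribution (R3), Zara Cruz is treated as owning Niko Baptiste's 4% interest in Stonebridge Foods Inc.
Chain via Beacon Logistics SA → Clearview Pharma AG → Orion Trust (R1): 58% × 16% × 19% × 25% = 0.4408% of Stonebridge Foods Inc.
Chain via Bluewater Realty LP → Northgate Media Ltd → Brightpath Partners LP (R1): 88% × 41% × 93% × 17% = 5.704248% of Stonebridge Foods Inc.
Direct interest in Stonebridge Foods Inc: 4%.
Aggregating (R2): 0.4408% + 5.704248% + 4% = 10.145048%.
10.145048% exceeds the 5% threshold by 5.145048 percentage points.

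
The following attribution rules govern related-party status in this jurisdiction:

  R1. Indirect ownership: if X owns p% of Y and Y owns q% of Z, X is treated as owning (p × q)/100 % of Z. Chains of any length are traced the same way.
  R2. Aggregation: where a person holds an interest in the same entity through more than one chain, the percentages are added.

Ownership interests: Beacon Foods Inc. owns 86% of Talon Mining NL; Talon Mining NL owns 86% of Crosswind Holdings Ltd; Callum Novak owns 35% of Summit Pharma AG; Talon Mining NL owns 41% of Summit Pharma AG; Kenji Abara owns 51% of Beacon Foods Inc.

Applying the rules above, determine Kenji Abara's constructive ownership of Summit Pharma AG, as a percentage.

Chain via Beacon Foods Inc. → Talon Mining NL (R1): 51% × 86% × 41% = 17.9826% of Summit Pharma AG.

17.9826%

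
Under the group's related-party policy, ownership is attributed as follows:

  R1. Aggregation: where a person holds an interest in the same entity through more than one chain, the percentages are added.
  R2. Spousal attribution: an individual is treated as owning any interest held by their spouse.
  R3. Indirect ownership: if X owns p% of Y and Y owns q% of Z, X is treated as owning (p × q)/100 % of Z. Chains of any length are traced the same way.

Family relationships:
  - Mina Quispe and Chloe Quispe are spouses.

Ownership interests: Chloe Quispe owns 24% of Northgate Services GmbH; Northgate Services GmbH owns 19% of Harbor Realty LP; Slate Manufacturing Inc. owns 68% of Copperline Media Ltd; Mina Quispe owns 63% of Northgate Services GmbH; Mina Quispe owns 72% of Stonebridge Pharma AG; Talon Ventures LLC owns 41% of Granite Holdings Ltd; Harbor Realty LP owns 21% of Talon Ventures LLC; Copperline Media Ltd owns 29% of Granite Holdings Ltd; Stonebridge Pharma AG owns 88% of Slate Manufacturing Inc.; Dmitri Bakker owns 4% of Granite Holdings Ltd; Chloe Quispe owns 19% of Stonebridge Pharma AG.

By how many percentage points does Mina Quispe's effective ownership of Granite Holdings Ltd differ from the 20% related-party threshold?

By spousal attribution (R2), Mina Quispe is treated as also owning Chloe Quispe's interest in Stonebridge Pharma AG, giving 72% + 19% = 91%.
By spousal attribution (R2), Mina Quispe is treated as also owning Chloe Quispe's interest in Northgate Services GmbH, giving 63% + 24% = 87%.
Chain via Stonebridge Pharma AG → Slate Manufacturing Inc. → Copperline Media Ltd (R3): 91% × 88% × 68% × 29% = 15.791776% of Granite Holdings Ltd.
Chain via Northgate Services GmbH → Harbor Realty LP → Talon Ventures LLC (R3): 87% × 19% × 21% × 41% = 1.423233% of Granite Holdings Ltd.
Aggregating (R1): 15.791776% + 1.423233% = 17.215009%.
17.215009% falls short of the 20% threshold by 2.784991 percentage points.

2.784991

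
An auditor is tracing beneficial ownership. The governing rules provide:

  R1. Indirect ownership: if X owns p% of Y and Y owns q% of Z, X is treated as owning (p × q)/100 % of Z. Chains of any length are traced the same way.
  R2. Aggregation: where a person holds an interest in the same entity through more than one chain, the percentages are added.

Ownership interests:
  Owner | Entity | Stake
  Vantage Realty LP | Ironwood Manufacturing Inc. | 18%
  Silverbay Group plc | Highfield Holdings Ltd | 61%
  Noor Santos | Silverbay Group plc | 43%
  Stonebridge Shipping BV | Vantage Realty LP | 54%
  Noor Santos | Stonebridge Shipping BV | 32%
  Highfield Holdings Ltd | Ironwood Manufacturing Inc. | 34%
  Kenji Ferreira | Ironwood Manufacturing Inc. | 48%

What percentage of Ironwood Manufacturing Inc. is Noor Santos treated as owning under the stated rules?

Chain via Stonebridge Shipping BV → Vantage Realty LP (R1): 32% × 54% × 18% = 3.1104% of Ironwood Manufacturing Inc.
Chain via Silverbay Group plc → Highfield Holdings Ltd (R1): 43% × 61% × 34% = 8.9182% of Ironwood Manufacturing Inc.
Aggregating (R2): 3.1104% + 8.9182% = 12.0286%.

12.0286%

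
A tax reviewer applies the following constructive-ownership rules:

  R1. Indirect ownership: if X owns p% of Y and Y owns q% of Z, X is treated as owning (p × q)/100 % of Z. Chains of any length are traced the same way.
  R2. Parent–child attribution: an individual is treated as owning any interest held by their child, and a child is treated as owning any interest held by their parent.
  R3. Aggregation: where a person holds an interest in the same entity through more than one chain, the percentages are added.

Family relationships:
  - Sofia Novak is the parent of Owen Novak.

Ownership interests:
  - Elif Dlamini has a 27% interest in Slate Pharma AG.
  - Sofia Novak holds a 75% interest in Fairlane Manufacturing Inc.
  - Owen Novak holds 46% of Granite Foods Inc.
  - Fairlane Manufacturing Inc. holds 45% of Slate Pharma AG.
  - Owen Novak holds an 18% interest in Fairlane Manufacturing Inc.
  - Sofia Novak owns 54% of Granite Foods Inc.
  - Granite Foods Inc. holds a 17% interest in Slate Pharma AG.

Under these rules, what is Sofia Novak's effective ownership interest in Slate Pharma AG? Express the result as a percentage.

By parent–child attribution (R2), Sofia Novak is treated as also owning Owen Novak's interest in Fairlane Manufacturing Inc, giving 75% + 18% = 93%.
By parent–child attribution (R2), Sofia Novak is treated as also owning Owen Novak's interest in Granite Foods Inc, giving 54% + 46% = 100%.
Chain via Fairlane Manufacturing Inc. (R1): 93% × 45% = 41.85% of Slate Pharma AG.
Chain via Granite Foods Inc. (R1): 100% × 17% = 17% of Slate Pharma AG.
Aggregating (R3): 41.85% + 17% = 58.85%.

58.85%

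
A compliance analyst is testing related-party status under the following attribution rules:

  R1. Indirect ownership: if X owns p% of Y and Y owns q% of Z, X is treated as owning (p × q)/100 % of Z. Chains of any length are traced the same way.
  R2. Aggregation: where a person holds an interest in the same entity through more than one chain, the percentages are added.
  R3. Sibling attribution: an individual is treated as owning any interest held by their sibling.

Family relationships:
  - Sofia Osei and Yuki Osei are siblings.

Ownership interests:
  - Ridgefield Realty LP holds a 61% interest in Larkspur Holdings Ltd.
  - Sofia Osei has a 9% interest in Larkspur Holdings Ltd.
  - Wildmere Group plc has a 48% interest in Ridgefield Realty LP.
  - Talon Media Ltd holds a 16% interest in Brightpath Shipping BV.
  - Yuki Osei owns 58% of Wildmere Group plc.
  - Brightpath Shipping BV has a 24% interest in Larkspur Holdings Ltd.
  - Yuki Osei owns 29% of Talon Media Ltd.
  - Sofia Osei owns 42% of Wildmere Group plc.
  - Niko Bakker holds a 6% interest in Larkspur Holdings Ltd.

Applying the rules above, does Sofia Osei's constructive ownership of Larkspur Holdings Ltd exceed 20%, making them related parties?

By sibling attribution (R3), Sofia Osei is treated as also owning Yuki Osei's interest in Wildmere Group plc, giving 42% + 58% = 100%.
By sibling attribution (R3), Sofia Osei is treated as owning Yuki Osei's 29% interest in Talon Media Ltd.
Chain via Wildmere Group plc → Ridgefield Realty LP (R1): 100% × 48% × 61% = 29.28% of Larkspur Holdings Ltd.
Direct interest in Larkspur Holdings Ltd: 9%.
Chain via Talon Media Ltd → Brightpath Shipping BV (R1): 29% × 16% × 24% = 1.1136% of Larkspur Holdings Ltd.
Aggregating (R2): 29.28% + 9% + 1.1136% = 39.3936%.
39.3936% exceeds the 20% threshold, so Sofia is a related party to Larkspur Holdings Ltd.

Yes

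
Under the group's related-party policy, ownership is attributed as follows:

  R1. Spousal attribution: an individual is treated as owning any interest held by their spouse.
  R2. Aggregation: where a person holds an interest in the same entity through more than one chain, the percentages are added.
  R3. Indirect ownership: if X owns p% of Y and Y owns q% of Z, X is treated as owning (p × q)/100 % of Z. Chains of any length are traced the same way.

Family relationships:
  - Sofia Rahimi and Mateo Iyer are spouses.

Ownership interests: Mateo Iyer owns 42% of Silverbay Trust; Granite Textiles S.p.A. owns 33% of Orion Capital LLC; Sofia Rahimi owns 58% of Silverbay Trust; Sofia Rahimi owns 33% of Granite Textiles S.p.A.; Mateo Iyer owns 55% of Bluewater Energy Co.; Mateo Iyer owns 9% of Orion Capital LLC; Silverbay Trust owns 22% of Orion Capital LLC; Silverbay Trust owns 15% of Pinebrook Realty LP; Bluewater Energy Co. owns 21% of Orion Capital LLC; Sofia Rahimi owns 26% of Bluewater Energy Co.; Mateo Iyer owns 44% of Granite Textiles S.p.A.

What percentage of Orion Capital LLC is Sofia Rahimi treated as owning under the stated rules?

73.42%

By spousal attribution (R1), Sofia Rahimi is treated as also owning Mateo Iyer's interest in Granite Textiles S.p.A, giving 33% + 44% = 77%.
By spousal attribution (R1), Sofia Rahimi is treated as also owning Mateo Iyer's interest in Silverbay Trust, giving 58% + 42% = 100%.
By spousal attribution (R1), Sofia Rahimi is treated as also owning Mateo Iyer's interest in Bluewater Energy Co, giving 26% + 55% = 81%.
By spousal attribution (R1), Sofia Rahimi is treated as owning Mateo Iyer's 9% interest in Orion Capital LLC.
Chain via Granite Textiles S.p.A. (R3): 77% × 33% = 25.41% of Orion Capital LLC.
Chain via Silverbay Trust (R3): 100% × 22% = 22% of Orion Capital LLC.
Chain via Bluewater Energy Co. (R3): 81% × 21% = 17.01% of Orion Capital LLC.
Direct interest in Orion Capital LLC: 9%.
Aggregating (R2): 25.41% + 22% + 17.01% + 9% = 73.42%.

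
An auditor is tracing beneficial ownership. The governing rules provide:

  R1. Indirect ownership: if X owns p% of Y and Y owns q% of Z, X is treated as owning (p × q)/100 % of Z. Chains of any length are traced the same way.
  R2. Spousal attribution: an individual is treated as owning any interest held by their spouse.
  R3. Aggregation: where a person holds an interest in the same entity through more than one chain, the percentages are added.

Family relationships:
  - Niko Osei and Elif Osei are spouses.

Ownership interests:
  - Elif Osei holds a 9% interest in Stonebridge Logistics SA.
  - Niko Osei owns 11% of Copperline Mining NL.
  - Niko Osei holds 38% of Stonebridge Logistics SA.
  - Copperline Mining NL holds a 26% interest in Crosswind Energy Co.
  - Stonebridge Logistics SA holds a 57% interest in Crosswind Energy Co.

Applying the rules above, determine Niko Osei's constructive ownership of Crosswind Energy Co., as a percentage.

By spousal attribution (R2), Niko Osei is treated as also owning Elif Osei's interest in Stonebridge Logistics SA, giving 38% + 9% = 47%.
Chain via Copperline Mining NL (R1): 11% × 26% = 2.86% of Crosswind Energy Co.
Chain via Stonebridge Logistics SA (R1): 47% × 57% = 26.79% of Crosswind Energy Co.
Aggregating (R3): 2.86% + 26.79% = 29.65%.

29.65%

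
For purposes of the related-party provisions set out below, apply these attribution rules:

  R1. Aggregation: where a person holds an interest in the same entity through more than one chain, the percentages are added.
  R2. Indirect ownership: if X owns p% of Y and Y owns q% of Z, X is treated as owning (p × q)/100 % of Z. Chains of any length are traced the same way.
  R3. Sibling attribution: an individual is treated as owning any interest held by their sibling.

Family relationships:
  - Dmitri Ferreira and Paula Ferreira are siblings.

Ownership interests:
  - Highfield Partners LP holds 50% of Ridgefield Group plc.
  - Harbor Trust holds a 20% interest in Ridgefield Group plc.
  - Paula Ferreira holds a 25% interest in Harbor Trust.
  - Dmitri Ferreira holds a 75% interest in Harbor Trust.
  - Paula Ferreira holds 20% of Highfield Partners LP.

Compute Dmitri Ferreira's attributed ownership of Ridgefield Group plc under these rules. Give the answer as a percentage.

By sibling attribution (R3), Dmitri Ferreira is treated as also owning Paula Ferreira's interest in Harbor Trust, giving 75% + 25% = 100%.
By sibling attribution (R3), Dmitri Ferreira is treated as owning Paula Ferreira's 20% interest in Highfield Partners LP.
Chain via Harbor Trust (R2): 100% × 20% = 20% of Ridgefield Group plc.
Chain via Highfield Partners LP (R2): 20% × 50% = 10% of Ridgefield Group plc.
Aggregating (R1): 20% + 10% = 30%.

30%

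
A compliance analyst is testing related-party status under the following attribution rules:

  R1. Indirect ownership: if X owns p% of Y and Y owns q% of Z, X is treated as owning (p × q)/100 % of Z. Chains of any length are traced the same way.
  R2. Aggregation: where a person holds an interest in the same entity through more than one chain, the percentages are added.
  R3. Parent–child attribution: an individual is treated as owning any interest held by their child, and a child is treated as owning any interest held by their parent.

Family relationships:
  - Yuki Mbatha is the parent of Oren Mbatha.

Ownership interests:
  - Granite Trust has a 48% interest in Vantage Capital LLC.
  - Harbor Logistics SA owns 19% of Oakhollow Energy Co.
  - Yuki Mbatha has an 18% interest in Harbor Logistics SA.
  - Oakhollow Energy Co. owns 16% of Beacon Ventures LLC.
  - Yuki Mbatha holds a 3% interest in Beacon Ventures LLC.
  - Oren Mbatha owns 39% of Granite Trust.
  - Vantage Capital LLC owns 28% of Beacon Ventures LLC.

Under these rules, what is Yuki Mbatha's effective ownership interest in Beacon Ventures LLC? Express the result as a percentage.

By parent–child attribution (R3), Yuki Mbatha is treated as owning Oren Mbatha's 39% interest in Granite Trust.
Chain via Harbor Logistics SA → Oakhollow Energy Co. (R1): 18% × 19% × 16% = 0.5472% of Beacon Ventures LLC.
Direct interest in Beacon Ventures LLC: 3%.
Chain via Granite Trust → Vantage Capital LLC (R1): 39% × 48% × 28% = 5.2416% of Beacon Ventures LLC.
Aggregating (R2): 0.5472% + 3% + 5.2416% = 8.7888%.

8.7888%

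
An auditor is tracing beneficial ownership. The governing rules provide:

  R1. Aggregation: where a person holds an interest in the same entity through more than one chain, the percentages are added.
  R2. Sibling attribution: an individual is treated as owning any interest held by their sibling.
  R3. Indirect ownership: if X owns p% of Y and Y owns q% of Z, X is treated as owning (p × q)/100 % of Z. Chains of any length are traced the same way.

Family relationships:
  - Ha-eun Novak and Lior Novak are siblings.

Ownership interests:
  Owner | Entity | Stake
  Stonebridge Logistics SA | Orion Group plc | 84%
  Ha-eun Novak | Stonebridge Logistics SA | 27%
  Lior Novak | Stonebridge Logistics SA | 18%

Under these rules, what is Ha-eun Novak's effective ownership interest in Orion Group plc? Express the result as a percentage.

By sibling attribution (R2), Ha-eun Novak is treated as also owning Lior Novak's interest in Stonebridge Logistics SA, giving 27% + 18% = 45%.
Chain via Stonebridge Logistics SA (R3): 45% × 84% = 37.8% of Orion Group plc.

37.8%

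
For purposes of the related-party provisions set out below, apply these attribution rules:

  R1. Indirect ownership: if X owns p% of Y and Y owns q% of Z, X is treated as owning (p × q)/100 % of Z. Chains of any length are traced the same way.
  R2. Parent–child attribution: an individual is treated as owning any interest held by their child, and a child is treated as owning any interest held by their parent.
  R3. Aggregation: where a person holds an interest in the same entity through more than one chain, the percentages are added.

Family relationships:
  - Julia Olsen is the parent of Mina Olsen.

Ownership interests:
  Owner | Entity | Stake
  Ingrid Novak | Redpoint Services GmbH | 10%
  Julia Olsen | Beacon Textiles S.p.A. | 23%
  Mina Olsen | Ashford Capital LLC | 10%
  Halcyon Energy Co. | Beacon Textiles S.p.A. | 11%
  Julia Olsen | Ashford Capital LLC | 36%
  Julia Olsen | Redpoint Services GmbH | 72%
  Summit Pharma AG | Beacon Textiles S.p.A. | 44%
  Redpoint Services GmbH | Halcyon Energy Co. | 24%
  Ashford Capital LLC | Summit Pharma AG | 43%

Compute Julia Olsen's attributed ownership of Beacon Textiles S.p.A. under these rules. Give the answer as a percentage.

33.604%

By parent–child attribution (R2), Julia Olsen is treated as also owning Mina Olsen's interest in Ashford Capital LLC, giving 36% + 10% = 46%.
Chain via Ashford Capital LLC → Summit Pharma AG (R1): 46% × 43% × 44% = 8.7032% of Beacon Textiles S.p.A.
Chain via Redpoint Services GmbH → Halcyon Energy Co. (R1): 72% × 24% × 11% = 1.9008% of Beacon Textiles S.p.A.
Direct interest in Beacon Textiles S.p.A: 23%.
Aggregating (R3): 8.7032% + 1.9008% + 23% = 33.604%.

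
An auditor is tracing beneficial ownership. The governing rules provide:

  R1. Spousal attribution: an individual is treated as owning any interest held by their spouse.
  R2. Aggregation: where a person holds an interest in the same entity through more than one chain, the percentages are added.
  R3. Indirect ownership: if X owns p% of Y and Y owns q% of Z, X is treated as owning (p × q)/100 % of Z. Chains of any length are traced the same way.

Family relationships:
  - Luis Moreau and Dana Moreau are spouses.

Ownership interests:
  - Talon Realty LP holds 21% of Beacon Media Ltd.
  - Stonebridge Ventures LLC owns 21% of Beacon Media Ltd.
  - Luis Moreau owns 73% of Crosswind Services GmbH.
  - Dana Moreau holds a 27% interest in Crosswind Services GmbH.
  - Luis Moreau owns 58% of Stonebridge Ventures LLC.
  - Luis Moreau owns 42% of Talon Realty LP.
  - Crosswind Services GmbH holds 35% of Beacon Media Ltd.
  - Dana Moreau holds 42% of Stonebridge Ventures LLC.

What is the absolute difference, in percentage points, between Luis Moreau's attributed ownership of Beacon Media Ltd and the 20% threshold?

44.82

By spousal attribution (R1), Luis Moreau is treated as also owning Dana Moreau's interest in Stonebridge Ventures LLC, giving 58% + 42% = 100%.
By spousal attribution (R1), Luis Moreau is treated as also owning Dana Moreau's interest in Crosswind Services GmbH, giving 73% + 27% = 100%.
Chain via Talon Realty LP (R3): 42% × 21% = 8.82% of Beacon Media Ltd.
Chain via Stonebridge Ventures LLC (R3): 100% × 21% = 21% of Beacon Media Ltd.
Chain via Crosswind Services GmbH (R3): 100% × 35% = 35% of Beacon Media Ltd.
Aggregating (R2): 8.82% + 21% + 35% = 64.82%.
64.82% exceeds the 20% threshold by 44.82 percentage points.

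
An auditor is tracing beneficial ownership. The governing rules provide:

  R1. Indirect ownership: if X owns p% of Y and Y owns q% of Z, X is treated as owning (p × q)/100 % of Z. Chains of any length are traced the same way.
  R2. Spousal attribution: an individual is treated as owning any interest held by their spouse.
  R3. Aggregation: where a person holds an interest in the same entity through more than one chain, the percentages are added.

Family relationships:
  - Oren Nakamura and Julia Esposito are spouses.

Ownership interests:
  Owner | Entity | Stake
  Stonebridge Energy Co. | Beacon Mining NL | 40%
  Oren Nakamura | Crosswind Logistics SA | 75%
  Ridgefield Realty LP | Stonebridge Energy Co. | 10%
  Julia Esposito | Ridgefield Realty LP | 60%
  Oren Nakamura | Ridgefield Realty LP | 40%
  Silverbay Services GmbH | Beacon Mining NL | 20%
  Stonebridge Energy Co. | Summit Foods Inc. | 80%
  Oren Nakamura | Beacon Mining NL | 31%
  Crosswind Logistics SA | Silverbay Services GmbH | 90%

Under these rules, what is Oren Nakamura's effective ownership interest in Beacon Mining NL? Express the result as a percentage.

By spousal attribution (R2), Oren Nakamura is treated as also owning Julia Esposito's interest in Ridgefield Realty LP, giving 40% + 60% = 100%.
Chain via Ridgefield Realty LP → Stonebridge Energy Co. (R1): 100% × 10% × 40% = 4% of Beacon Mining NL.
Chain via Crosswind Logistics SA → Silverbay Services GmbH (R1): 75% × 90% × 20% = 13.5% of Beacon Mining NL.
Direct interest in Beacon Mining NL: 31%.
Aggregating (R3): 4% + 13.5% + 31% = 48.5%.

48.5%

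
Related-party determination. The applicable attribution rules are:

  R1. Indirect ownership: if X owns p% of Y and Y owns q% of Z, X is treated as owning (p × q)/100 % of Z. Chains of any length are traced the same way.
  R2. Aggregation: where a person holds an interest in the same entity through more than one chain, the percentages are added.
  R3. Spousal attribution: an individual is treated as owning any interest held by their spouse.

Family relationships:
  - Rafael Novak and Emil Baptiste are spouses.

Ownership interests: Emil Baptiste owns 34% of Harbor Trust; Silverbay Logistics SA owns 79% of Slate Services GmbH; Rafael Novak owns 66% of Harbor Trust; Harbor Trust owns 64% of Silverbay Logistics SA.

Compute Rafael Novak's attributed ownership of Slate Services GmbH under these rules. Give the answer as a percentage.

50.56%

By spousal attribution (R3), Rafael Novak is treated as also owning Emil Baptiste's interest in Harbor Trust, giving 66% + 34% = 100%.
Chain via Harbor Trust → Silverbay Logistics SA (R1): 100% × 64% × 79% = 50.56% of Slate Services GmbH.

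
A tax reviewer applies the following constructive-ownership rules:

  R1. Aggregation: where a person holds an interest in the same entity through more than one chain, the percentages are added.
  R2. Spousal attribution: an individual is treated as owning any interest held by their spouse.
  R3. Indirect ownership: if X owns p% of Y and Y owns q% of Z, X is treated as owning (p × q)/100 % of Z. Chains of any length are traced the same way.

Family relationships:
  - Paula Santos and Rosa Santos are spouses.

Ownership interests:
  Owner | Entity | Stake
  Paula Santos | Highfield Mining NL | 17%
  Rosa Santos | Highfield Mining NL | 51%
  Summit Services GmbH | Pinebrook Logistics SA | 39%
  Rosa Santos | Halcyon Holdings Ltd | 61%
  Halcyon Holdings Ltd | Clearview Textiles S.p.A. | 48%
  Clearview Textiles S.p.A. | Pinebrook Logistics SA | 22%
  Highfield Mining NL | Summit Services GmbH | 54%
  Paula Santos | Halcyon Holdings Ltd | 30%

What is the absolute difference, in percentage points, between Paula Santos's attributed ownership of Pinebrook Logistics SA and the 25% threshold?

1.0696

By spousal attribution (R2), Paula Santos is treated as also owning Rosa Santos's interest in Halcyon Holdings Ltd, giving 30% + 61% = 91%.
By spousal attribution (R2), Paula Santos is treated as also owning Rosa Santos's interest in Highfield Mining NL, giving 17% + 51% = 68%.
Chain via Halcyon Holdings Ltd → Clearview Textiles S.p.A. (R3): 91% × 48% × 22% = 9.6096% of Pinebrook Logistics SA.
Chain via Highfield Mining NL → Summit Services GmbH (R3): 68% × 54% × 39% = 14.3208% of Pinebrook Logistics SA.
Aggregating (R1): 9.6096% + 14.3208% = 23.9304%.
23.9304% falls short of the 25% threshold by 1.0696 percentage points.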